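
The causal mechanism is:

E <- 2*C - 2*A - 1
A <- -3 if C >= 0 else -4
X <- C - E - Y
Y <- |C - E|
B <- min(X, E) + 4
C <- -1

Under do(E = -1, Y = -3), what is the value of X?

3

Setting E = -1, Y = -3 by intervention discards those variables' equations.
X = C - E - Y  [with C=-1, E=-1, Y=-3]  = 3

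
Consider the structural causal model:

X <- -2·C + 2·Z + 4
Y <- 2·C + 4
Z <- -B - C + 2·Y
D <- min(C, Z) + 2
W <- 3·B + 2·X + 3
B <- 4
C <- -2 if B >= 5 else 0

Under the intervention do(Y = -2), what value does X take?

The intervention breaks the incoming arrows to Y: Y <- 2·C + 4 no longer applies, and Y = -2.
C = -2 if B >= 5 else 0  [with B=4]  = 0
Z = -B - C + 2·Y  [with B=4, C=0, Y=-2]  = -8
X = -2·C + 2·Z + 4  [with C=0, Z=-8]  = -12

-12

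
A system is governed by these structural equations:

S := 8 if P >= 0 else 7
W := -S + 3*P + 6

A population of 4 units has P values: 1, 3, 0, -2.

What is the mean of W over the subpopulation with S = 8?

Observing S=8 restricts to units where S's equation naturally yields 8: P ∈ {1, 3, 0}. In that subpopulation W = 1, 7, -2, mean 2.

2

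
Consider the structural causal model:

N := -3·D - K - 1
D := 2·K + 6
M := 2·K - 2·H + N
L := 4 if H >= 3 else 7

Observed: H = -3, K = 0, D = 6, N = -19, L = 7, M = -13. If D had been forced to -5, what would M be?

20

The intervention breaks the incoming arrows to D: D := 2·K + 6 no longer applies, and D = -5.
N = -3·D - K - 1  [with D=-5, K=0]  = 14
M = 2·K - 2·H + N  [with K=0, H=-3, N=14]  = 20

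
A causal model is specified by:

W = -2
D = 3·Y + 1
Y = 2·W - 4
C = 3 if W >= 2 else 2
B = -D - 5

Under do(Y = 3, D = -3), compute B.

Setting Y = 3, D = -3 by intervention discards those variables' equations.
B = -D - 5  [with D=-3]  = -2

-2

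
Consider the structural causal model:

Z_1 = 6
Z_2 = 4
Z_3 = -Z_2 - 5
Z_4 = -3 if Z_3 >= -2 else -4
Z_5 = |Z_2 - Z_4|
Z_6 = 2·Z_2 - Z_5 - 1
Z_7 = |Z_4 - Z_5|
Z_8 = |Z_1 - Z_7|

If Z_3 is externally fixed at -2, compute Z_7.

10

The intervention breaks the incoming arrows to Z_3: Z_3 = -Z_2 - 5 no longer applies, and Z_3 = -2.
Z_4 = -3 if Z_3 >= -2 else -4  [with Z_3=-2]  = -3
Z_5 = |Z_2 - Z_4|  [with Z_2=4, Z_4=-3]  = 7
Z_7 = |Z_4 - Z_5|  [with Z_4=-3, Z_5=7]  = 10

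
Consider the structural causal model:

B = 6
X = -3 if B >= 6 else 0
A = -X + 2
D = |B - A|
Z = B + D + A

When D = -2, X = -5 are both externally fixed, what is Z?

11

The joint intervention fixes D = -2, X = -5, removing each variable's own equation.
A = -X + 2  [with X=-5]  = 7
Z = B + D + A  [with B=6, D=-2, A=7]  = 11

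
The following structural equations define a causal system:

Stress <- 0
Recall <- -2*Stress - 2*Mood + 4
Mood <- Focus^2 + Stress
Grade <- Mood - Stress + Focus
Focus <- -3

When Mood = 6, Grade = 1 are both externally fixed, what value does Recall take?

-8

The joint intervention fixes Mood = 6, Grade = 1, removing each variable's own equation.
Recall = -2*Stress - 2*Mood + 4  [with Stress=0, Mood=6]  = -8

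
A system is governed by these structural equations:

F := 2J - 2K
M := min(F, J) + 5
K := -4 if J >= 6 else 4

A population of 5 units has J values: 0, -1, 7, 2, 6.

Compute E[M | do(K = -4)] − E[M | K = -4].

-3.7

do(K=-4) breaks K's dependence on J. With K=-4 fixed, M across the units is 5, 4, 12, 7, 11, mean 7.8.
E[M|K=-4] averages over only the 2 units with K=-4 (J = 7, 6): M = 12, 11, mean 11.5.
Difference = 7.8 − 11.5 = -3.7.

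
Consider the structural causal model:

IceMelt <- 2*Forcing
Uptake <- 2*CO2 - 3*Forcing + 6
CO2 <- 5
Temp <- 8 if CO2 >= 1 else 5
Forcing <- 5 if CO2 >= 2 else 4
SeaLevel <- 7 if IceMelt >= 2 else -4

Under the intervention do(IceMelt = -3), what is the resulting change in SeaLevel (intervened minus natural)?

-11

Intervening sets IceMelt = -3 and removes its equation (IceMelt <- 2*Forcing).
SeaLevel = 7 if IceMelt >= 2 else -4  [with IceMelt=-3]  = -4
Without intervention: Forcing = 5 if CO2 >= 2 else 4  [with CO2=5]  = 5; IceMelt = 2*Forcing  [with Forcing=5]  = 10; SeaLevel = 7 if IceMelt >= 2 else -4  [with IceMelt=10]  = 7.
Change = -4 − 7 = -11.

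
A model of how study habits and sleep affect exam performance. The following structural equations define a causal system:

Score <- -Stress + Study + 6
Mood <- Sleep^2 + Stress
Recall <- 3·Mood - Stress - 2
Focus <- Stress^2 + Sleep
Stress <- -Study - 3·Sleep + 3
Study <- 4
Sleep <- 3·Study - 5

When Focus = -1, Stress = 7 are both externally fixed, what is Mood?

The joint intervention fixes Focus = -1, Stress = 7, removing each variable's own equation.
Sleep = 3·Study - 5  [with Study=4]  = 7
Mood = Sleep^2 + Stress  [with Sleep=7, Stress=7]  = 56

56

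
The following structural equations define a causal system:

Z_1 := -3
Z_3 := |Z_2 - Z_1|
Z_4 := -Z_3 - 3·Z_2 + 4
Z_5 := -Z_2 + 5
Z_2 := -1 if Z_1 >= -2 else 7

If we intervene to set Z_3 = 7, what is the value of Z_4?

-24

The intervention breaks the incoming arrows to Z_3: Z_3 := |Z_2 - Z_1| no longer applies, and Z_3 = 7.
Z_2 = -1 if Z_1 >= -2 else 7  [with Z_1=-3]  = 7
Z_4 = -Z_3 - 3·Z_2 + 4  [with Z_3=7, Z_2=7]  = -24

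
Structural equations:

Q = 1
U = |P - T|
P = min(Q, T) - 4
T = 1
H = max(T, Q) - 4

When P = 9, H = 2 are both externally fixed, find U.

8

Setting P = 9, H = 2 by intervention discards those variables' equations.
U = |P - T|  [with P=9, T=1]  = 8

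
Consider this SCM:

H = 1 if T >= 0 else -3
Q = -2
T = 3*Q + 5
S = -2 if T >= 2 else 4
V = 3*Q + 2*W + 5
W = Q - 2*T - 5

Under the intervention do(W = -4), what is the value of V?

Under do(W=-4), the mechanism W = Q - 2*T - 5 is discarded; W is fixed at -4.
V = 3*Q + 2*W + 5  [with Q=-2, W=-4]  = -9

-9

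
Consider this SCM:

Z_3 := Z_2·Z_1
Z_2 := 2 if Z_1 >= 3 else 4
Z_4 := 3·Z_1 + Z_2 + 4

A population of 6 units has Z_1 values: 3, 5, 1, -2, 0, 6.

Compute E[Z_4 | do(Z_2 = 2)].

Under do(Z_2=2), Z_2's equation is replaced by Z_2=2 for every unit. Per-unit Z_4: 15, 21, 9, 0, 6, 24. Mean = 12.5.

12.5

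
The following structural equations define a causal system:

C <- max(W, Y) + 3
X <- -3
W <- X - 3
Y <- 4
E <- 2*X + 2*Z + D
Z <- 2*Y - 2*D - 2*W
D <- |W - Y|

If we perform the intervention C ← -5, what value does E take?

4

Intervening sets C = -5 and removes its equation (C <- max(W, Y) + 3).
No directed path runs from C to E, so E keeps its natural value.
W = X - 3  [with X=-3]  = -6
D = |W - Y|  [with W=-6, Y=4]  = 10
Z = 2*Y - 2*D - 2*W  [with Y=4, D=10, W=-6]  = 0
E = 2*X + 2*Z + D  [with X=-3, Z=0, D=10]  = 4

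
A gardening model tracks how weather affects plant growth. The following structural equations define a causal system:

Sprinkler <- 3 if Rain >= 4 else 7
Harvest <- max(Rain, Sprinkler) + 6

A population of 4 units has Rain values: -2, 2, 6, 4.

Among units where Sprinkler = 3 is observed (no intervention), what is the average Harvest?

Conditioning on Sprinkler=3 selects the 2 unit(s) with Rain ∈ {6, 4}. Their Harvest values: 12, 10. Mean = 11.

11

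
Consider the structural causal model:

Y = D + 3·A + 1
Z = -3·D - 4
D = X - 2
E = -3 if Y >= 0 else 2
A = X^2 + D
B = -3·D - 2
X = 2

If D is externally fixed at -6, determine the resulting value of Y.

do(D=-6) replaces the equation D = X - 2 with the constant D = -6.
A = X^2 + D  [with X=2, D=-6]  = -2
Y = D + 3·A + 1  [with D=-6, A=-2]  = -11

-11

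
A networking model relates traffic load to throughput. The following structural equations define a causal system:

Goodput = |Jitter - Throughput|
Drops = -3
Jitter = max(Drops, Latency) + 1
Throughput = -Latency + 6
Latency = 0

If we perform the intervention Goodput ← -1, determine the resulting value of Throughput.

6

The intervention breaks the incoming arrows to Goodput: Goodput = |Jitter - Throughput| no longer applies, and Goodput = -1.
Since Throughput is not a descendant of the intervened variable, it is unaffected.
Throughput = -Latency + 6  [with Latency=0]  = 6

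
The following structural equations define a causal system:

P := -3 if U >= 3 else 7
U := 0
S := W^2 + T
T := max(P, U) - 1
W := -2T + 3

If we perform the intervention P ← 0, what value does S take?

do(P=0) replaces the equation P := -3 if U >= 3 else 7 with the constant P = 0.
T = max(P, U) - 1  [with P=0, U=0]  = -1
W = -2T + 3  [with T=-1]  = 5
S = W^2 + T  [with W=5, T=-1]  = 24

24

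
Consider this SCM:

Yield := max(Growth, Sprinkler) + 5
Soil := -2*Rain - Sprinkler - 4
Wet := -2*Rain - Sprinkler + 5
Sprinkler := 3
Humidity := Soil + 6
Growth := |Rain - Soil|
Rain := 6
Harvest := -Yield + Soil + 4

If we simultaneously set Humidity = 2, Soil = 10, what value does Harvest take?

5

Setting Humidity = 2, Soil = 10 by intervention discards those variables' equations.
Growth = |Rain - Soil|  [with Rain=6, Soil=10]  = 4
Yield = max(Growth, Sprinkler) + 5  [with Growth=4, Sprinkler=3]  = 9
Harvest = -Yield + Soil + 4  [with Yield=9, Soil=10]  = 5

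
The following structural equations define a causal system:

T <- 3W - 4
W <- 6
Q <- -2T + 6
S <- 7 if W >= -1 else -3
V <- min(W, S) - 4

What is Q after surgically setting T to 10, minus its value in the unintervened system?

The intervention breaks the incoming arrows to T: T <- 3W - 4 no longer applies, and T = 10.
Q = -2T + 6  [with T=10]  = -14
Without intervention: T = 3W - 4  [with W=6]  = 14; Q = -2T + 6  [with T=14]  = -22.
Change = -14 − (-22) = 8.

8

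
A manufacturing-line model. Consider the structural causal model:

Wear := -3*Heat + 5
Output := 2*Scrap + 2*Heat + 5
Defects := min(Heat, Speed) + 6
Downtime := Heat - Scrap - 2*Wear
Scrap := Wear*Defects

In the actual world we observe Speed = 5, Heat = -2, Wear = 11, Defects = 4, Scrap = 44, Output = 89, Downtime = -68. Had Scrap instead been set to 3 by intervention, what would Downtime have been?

Under do(Scrap=3), the mechanism Scrap := Wear*Defects is discarded; Scrap is fixed at 3.
Wear = -3*Heat + 5  [with Heat=-2]  = 11
Downtime = Heat - Scrap - 2*Wear  [with Heat=-2, Scrap=3, Wear=11]  = -27

-27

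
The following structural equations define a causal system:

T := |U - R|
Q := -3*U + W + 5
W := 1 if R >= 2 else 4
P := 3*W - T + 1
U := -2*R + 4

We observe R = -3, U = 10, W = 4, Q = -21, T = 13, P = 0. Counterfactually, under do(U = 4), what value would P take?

6

Under do(U=4), the mechanism U := -2*R + 4 is discarded; U is fixed at 4.
W = 1 if R >= 2 else 4  [with R=-3]  = 4
T = |U - R|  [with U=4, R=-3]  = 7
P = 3*W - T + 1  [with W=4, T=7]  = 6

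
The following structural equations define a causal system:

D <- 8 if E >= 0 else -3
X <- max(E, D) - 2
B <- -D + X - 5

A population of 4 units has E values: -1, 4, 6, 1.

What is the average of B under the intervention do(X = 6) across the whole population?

Under do(X=6), X's equation is replaced by X=6 for every unit. Per-unit B: 4, -7, -7, -7. Mean = -4.25.

-4.25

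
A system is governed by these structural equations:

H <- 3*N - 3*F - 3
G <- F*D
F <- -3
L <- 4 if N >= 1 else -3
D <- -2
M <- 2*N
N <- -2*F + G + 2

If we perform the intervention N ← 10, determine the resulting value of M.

The intervention breaks the incoming arrows to N: N <- -2*F + G + 2 no longer applies, and N = 10.
M = 2*N  [with N=10]  = 20

20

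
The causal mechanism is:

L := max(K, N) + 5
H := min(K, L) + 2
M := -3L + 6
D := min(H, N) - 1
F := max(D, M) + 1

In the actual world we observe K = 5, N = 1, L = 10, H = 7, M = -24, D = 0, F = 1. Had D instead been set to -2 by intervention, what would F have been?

Intervening sets D = -2 and removes its equation (D := min(H, N) - 1).
L = max(K, N) + 5  [with K=5, N=1]  = 10
M = -3L + 6  [with L=10]  = -24
F = max(D, M) + 1  [with D=-2, M=-24]  = -1

-1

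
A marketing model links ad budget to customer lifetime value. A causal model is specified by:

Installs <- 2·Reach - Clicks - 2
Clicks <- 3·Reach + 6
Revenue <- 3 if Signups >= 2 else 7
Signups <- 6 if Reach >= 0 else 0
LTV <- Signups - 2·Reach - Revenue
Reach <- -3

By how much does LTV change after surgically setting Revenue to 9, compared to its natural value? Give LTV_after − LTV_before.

-2

The intervention breaks the incoming arrows to Revenue: Revenue <- 3 if Signups >= 2 else 7 no longer applies, and Revenue = 9.
Signups = 6 if Reach >= 0 else 0  [with Reach=-3]  = 0
LTV = Signups - 2·Reach - Revenue  [with Signups=0, Reach=-3, Revenue=9]  = -3
Without intervention: Signups = 6 if Reach >= 0 else 0  [with Reach=-3]  = 0; Revenue = 3 if Signups >= 2 else 7  [with Signups=0]  = 7; LTV = Signups - 2·Reach - Revenue  [with Signups=0, Reach=-3, Revenue=7]  = -1.
Change = -3 − (-1) = -2.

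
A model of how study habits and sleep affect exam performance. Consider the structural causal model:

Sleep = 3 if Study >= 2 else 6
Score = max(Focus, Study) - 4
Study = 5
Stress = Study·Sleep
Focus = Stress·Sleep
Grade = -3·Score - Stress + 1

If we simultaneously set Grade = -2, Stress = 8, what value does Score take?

Under do(Grade = -2, Stress = 8), each intervened variable's structural equation is replaced by its fixed value.
Sleep = 3 if Study >= 2 else 6  [with Study=5]  = 3
Focus = Stress·Sleep  [with Stress=8, Sleep=3]  = 24
Score = max(Focus, Study) - 4  [with Focus=24, Study=5]  = 20

20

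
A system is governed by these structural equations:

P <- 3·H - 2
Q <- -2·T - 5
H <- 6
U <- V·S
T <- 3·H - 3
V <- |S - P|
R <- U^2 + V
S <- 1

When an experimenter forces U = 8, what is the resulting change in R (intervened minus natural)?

-161

Intervening sets U = 8 and removes its equation (U <- V·S).
P = 3·H - 2  [with H=6]  = 16
V = |S - P|  [with S=1, P=16]  = 15
R = U^2 + V  [with U=8, V=15]  = 79
Without intervention: P = 3·H - 2  [with H=6]  = 16; V = |S - P|  [with S=1, P=16]  = 15; U = V·S  [with V=15, S=1]  = 15; R = U^2 + V  [with U=15, V=15]  = 240.
Change = 79 − 240 = -161.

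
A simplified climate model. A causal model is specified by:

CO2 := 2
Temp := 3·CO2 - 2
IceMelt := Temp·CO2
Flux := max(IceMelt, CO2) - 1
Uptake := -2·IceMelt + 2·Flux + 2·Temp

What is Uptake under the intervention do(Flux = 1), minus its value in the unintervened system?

-12

Intervening sets Flux = 1 and removes its equation (Flux := max(IceMelt, CO2) - 1).
Temp = 3·CO2 - 2  [with CO2=2]  = 4
IceMelt = Temp·CO2  [with Temp=4, CO2=2]  = 8
Uptake = -2·IceMelt + 2·Flux + 2·Temp  [with IceMelt=8, Flux=1, Temp=4]  = -6
Without intervention: Temp = 3·CO2 - 2  [with CO2=2]  = 4; IceMelt = Temp·CO2  [with Temp=4, CO2=2]  = 8; Flux = max(IceMelt, CO2) - 1  [with IceMelt=8, CO2=2]  = 7; Uptake = -2·IceMelt + 2·Flux + 2·Temp  [with IceMelt=8, Flux=7, Temp=4]  = 6.
Change = -6 − 6 = -12.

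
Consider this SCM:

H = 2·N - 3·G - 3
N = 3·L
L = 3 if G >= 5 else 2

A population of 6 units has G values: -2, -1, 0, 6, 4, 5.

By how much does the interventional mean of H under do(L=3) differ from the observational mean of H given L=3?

10.5

do(L=3) breaks L's dependence on G. With L=3 fixed, H across the units is 21, 18, 15, -3, 3, 0, mean 9.
Observing L=3 restricts to units where L's equation naturally yields 3: G ∈ {6, 5}. In that subpopulation H = -3, 0, mean -1.5.
Difference = 9 − (-1.5) = 10.5.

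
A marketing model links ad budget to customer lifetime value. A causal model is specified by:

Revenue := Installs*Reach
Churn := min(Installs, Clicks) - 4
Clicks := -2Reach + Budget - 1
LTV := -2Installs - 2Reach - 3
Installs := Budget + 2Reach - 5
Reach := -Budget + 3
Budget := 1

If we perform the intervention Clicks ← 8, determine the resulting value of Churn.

do(Clicks=8) replaces the equation Clicks := -2Reach + Budget - 1 with the constant Clicks = 8.
Reach = -Budget + 3  [with Budget=1]  = 2
Installs = Budget + 2Reach - 5  [with Budget=1, Reach=2]  = 0
Churn = min(Installs, Clicks) - 4  [with Installs=0, Clicks=8]  = -4

-4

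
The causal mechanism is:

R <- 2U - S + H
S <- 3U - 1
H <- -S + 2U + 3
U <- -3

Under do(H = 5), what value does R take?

9

The intervention breaks the incoming arrows to H: H <- -S + 2U + 3 no longer applies, and H = 5.
S = 3U - 1  [with U=-3]  = -10
R = 2U - S + H  [with U=-3, S=-10, H=5]  = 9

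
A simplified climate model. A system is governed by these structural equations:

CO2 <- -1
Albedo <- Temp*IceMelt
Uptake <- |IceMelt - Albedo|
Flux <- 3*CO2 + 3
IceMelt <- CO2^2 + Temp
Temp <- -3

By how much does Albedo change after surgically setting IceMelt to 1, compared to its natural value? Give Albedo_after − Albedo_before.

The intervention breaks the incoming arrows to IceMelt: IceMelt <- CO2^2 + Temp no longer applies, and IceMelt = 1.
Albedo = Temp*IceMelt  [with Temp=-3, IceMelt=1]  = -3
Without intervention: IceMelt = CO2^2 + Temp  [with CO2=-1, Temp=-3]  = -2; Albedo = Temp*IceMelt  [with Temp=-3, IceMelt=-2]  = 6.
Change = -3 − 6 = -9.

-9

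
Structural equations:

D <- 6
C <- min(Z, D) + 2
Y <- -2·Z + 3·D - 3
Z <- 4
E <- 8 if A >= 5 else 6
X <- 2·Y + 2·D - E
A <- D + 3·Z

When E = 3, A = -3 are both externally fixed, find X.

23

The joint intervention fixes E = 3, A = -3, removing each variable's own equation.
Y = -2·Z + 3·D - 3  [with Z=4, D=6]  = 7
X = 2·Y + 2·D - E  [with Y=7, D=6, E=3]  = 23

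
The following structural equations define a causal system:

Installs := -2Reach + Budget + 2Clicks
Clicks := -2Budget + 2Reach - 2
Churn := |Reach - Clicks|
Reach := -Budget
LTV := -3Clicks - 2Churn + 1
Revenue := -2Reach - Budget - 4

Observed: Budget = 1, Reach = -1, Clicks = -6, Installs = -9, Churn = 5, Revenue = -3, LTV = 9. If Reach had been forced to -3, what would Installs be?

-13

Under do(Reach=-3), the mechanism Reach := -Budget is discarded; Reach is fixed at -3.
Clicks = -2Budget + 2Reach - 2  [with Budget=1, Reach=-3]  = -10
Installs = -2Reach + Budget + 2Clicks  [with Reach=-3, Budget=1, Clicks=-10]  = -13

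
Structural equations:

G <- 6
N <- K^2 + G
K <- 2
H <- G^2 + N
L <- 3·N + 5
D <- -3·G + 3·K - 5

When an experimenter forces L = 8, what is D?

-17

The intervention breaks the incoming arrows to L: L <- 3·N + 5 no longer applies, and L = 8.
Since D is not a descendant of the intervened variable, it is unaffected.
D = -3·G + 3·K - 5  [with G=6, K=2]  = -17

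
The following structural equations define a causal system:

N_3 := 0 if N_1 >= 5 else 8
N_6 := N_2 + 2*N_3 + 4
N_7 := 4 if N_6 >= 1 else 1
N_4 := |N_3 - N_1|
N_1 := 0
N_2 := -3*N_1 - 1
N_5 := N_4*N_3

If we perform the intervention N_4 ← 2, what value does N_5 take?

Intervening sets N_4 = 2 and removes its equation (N_4 := |N_3 - N_1|).
N_3 = 0 if N_1 >= 5 else 8  [with N_1=0]  = 8
N_5 = N_4*N_3  [with N_4=2, N_3=8]  = 16

16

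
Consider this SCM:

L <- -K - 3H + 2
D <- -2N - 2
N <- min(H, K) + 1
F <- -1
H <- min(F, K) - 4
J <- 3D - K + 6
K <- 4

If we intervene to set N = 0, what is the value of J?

The intervention breaks the incoming arrows to N: N <- min(H, K) + 1 no longer applies, and N = 0.
D = -2N - 2  [with N=0]  = -2
J = 3D - K + 6  [with D=-2, K=4]  = -4

-4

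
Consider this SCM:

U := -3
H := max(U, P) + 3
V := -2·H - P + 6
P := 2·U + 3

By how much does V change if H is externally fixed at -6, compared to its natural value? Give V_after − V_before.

The intervention breaks the incoming arrows to H: H := max(U, P) + 3 no longer applies, and H = -6.
P = 2·U + 3  [with U=-3]  = -3
V = -2·H - P + 6  [with H=-6, P=-3]  = 21
Without intervention: P = 2·U + 3  [with U=-3]  = -3; H = max(U, P) + 3  [with U=-3, P=-3]  = 0; V = -2·H - P + 6  [with H=0, P=-3]  = 9.
Change = 21 − 9 = 12.

12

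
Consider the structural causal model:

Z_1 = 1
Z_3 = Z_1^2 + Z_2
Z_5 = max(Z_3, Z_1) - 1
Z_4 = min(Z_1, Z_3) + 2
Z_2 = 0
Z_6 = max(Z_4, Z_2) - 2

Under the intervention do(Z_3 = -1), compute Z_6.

The intervention breaks the incoming arrows to Z_3: Z_3 = Z_1^2 + Z_2 no longer applies, and Z_3 = -1.
Z_4 = min(Z_1, Z_3) + 2  [with Z_1=1, Z_3=-1]  = 1
Z_6 = max(Z_4, Z_2) - 2  [with Z_4=1, Z_2=0]  = -1

-1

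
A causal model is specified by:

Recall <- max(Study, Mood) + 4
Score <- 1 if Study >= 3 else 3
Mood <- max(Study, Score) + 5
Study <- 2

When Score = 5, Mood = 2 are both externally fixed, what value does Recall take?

6

Setting Score = 5, Mood = 2 by intervention discards those variables' equations.
Recall = max(Study, Mood) + 4  [with Study=2, Mood=2]  = 6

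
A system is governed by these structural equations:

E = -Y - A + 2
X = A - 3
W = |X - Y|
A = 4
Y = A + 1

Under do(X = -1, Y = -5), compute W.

The joint intervention fixes X = -1, Y = -5, removing each variable's own equation.
W = |X - Y|  [with X=-1, Y=-5]  = 4

4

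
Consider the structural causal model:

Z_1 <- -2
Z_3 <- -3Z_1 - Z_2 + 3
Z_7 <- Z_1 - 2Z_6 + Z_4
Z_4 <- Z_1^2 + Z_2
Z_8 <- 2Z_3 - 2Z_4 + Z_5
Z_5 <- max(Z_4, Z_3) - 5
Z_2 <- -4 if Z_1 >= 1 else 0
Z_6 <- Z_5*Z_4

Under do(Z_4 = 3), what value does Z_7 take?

The intervention breaks the incoming arrows to Z_4: Z_4 <- Z_1^2 + Z_2 no longer applies, and Z_4 = 3.
Z_2 = -4 if Z_1 >= 1 else 0  [with Z_1=-2]  = 0
Z_3 = -3Z_1 - Z_2 + 3  [with Z_1=-2, Z_2=0]  = 9
Z_5 = max(Z_4, Z_3) - 5  [with Z_4=3, Z_3=9]  = 4
Z_6 = Z_5*Z_4  [with Z_5=4, Z_4=3]  = 12
Z_7 = Z_1 - 2Z_6 + Z_4  [with Z_1=-2, Z_6=12, Z_4=3]  = -23

-23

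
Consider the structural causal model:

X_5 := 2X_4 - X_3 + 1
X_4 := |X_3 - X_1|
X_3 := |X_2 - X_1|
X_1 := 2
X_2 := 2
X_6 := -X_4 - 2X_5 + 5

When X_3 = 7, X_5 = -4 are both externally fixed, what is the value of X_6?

Setting X_3 = 7, X_5 = -4 by intervention discards those variables' equations.
X_4 = |X_3 - X_1|  [with X_3=7, X_1=2]  = 5
X_6 = -X_4 - 2X_5 + 5  [with X_4=5, X_5=-4]  = 8

8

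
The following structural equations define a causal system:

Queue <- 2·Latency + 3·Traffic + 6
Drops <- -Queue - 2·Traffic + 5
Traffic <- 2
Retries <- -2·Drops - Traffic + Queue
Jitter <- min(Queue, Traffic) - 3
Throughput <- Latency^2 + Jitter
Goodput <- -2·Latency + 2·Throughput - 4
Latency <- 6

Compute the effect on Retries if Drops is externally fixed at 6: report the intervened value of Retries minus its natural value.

-58

Intervening sets Drops = 6 and removes its equation (Drops <- -Queue - 2·Traffic + 5).
Queue = 2·Latency + 3·Traffic + 6  [with Latency=6, Traffic=2]  = 24
Retries = -2·Drops - Traffic + Queue  [with Drops=6, Traffic=2, Queue=24]  = 10
Without intervention: Queue = 2·Latency + 3·Traffic + 6  [with Latency=6, Traffic=2]  = 24; Drops = -Queue - 2·Traffic + 5  [with Queue=24, Traffic=2]  = -23; Retries = -2·Drops - Traffic + Queue  [with Drops=-23, Traffic=2, Queue=24]  = 68.
Change = 10 − 68 = -58.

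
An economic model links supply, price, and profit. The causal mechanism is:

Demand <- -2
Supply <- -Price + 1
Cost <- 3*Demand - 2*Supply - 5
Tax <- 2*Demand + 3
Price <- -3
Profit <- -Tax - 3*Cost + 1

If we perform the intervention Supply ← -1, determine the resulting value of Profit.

The intervention breaks the incoming arrows to Supply: Supply <- -Price + 1 no longer applies, and Supply = -1.
Cost = 3*Demand - 2*Supply - 5  [with Demand=-2, Supply=-1]  = -9
Tax = 2*Demand + 3  [with Demand=-2]  = -1
Profit = -Tax - 3*Cost + 1  [with Tax=-1, Cost=-9]  = 29

29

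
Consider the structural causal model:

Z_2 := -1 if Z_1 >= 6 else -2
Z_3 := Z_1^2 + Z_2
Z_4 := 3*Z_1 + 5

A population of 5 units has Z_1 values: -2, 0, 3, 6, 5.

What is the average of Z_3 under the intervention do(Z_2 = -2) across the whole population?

12.8

Every unit gets Z_2=-2 under the intervention. Z_3 values become 2, -2, 7, 34, 23; E[Z_3|do(Z_2=-2)] = 12.8.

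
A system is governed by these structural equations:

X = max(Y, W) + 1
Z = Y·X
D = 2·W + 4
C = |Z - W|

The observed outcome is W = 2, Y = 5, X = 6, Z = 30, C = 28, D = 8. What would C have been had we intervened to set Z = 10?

Intervening sets Z = 10 and removes its equation (Z = Y·X).
C = |Z - W|  [with Z=10, W=2]  = 8

8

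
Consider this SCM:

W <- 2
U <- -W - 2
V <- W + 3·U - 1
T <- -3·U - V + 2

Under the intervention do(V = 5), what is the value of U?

Under do(V=5), the mechanism V <- W + 3·U - 1 is discarded; V is fixed at 5.
Since U is not a descendant of the intervened variable, it is unaffected.
U = -W - 2  [with W=2]  = -4

-4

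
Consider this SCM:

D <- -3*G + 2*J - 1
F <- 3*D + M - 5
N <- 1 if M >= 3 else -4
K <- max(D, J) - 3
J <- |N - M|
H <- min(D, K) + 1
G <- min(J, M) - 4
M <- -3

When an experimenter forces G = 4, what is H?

do(G=4) replaces the equation G <- min(J, M) - 4 with the constant G = 4.
N = 1 if M >= 3 else -4  [with M=-3]  = -4
J = |N - M|  [with N=-4, M=-3]  = 1
D = -3*G + 2*J - 1  [with G=4, J=1]  = -11
K = max(D, J) - 3  [with D=-11, J=1]  = -2
H = min(D, K) + 1  [with D=-11, K=-2]  = -10

-10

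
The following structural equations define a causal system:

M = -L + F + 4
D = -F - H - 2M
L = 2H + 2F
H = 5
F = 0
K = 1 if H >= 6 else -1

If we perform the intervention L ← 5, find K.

-1

The intervention breaks the incoming arrows to L: L = 2H + 2F no longer applies, and L = 5.
No directed path runs from L to K, so K keeps its natural value.
K = 1 if H >= 6 else -1  [with H=5]  = -1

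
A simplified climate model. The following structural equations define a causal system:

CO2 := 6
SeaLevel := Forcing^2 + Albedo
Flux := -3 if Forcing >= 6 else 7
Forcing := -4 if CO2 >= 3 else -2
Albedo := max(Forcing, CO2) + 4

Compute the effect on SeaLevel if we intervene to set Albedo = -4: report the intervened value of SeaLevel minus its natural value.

-14

The intervention breaks the incoming arrows to Albedo: Albedo := max(Forcing, CO2) + 4 no longer applies, and Albedo = -4.
Forcing = -4 if CO2 >= 3 else -2  [with CO2=6]  = -4
SeaLevel = Forcing^2 + Albedo  [with Forcing=-4, Albedo=-4]  = 12
Without intervention: Forcing = -4 if CO2 >= 3 else -2  [with CO2=6]  = -4; Albedo = max(Forcing, CO2) + 4  [with Forcing=-4, CO2=6]  = 10; SeaLevel = Forcing^2 + Albedo  [with Forcing=-4, Albedo=10]  = 26.
Change = 12 − 26 = -14.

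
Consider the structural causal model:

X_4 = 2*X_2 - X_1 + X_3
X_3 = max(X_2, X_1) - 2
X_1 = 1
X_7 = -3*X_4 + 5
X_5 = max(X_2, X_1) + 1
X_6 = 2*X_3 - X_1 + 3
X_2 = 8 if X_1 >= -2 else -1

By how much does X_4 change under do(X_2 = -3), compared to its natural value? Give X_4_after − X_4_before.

-29

Under do(X_2=-3), the mechanism X_2 = 8 if X_1 >= -2 else -1 is discarded; X_2 is fixed at -3.
X_3 = max(X_2, X_1) - 2  [with X_2=-3, X_1=1]  = -1
X_4 = 2*X_2 - X_1 + X_3  [with X_2=-3, X_1=1, X_3=-1]  = -8
Without intervention: X_2 = 8 if X_1 >= -2 else -1  [with X_1=1]  = 8; X_3 = max(X_2, X_1) - 2  [with X_2=8, X_1=1]  = 6; X_4 = 2*X_2 - X_1 + X_3  [with X_2=8, X_1=1, X_3=6]  = 21.
Change = -8 − 21 = -29.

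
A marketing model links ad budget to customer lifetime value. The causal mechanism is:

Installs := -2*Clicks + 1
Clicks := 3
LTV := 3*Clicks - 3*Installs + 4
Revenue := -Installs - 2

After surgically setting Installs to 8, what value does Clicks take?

3

Under do(Installs=8), the mechanism Installs := -2*Clicks + 1 is discarded; Installs is fixed at 8.
Clicks is not downstream of the intervention, so its value is determined by the original equations.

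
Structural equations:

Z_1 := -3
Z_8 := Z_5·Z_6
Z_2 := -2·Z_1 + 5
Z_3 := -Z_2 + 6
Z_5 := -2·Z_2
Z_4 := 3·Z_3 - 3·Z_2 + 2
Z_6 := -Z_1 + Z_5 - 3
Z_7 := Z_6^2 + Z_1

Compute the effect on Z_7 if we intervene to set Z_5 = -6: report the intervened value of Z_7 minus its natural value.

Under do(Z_5=-6), the mechanism Z_5 := -2·Z_2 is discarded; Z_5 is fixed at -6.
Z_6 = -Z_1 + Z_5 - 3  [with Z_1=-3, Z_5=-6]  = -6
Z_7 = Z_6^2 + Z_1  [with Z_6=-6, Z_1=-3]  = 33
Without intervention: Z_2 = -2·Z_1 + 5  [with Z_1=-3]  = 11; Z_5 = -2·Z_2  [with Z_2=11]  = -22; Z_6 = -Z_1 + Z_5 - 3  [with Z_1=-3, Z_5=-22]  = -22; Z_7 = Z_6^2 + Z_1  [with Z_6=-22, Z_1=-3]  = 481.
Change = 33 − 481 = -448.

-448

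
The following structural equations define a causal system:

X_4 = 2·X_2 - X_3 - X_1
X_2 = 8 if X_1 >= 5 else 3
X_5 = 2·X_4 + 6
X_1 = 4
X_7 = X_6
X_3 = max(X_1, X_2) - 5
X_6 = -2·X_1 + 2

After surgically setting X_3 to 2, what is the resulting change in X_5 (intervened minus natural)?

do(X_3=2) replaces the equation X_3 = max(X_1, X_2) - 5 with the constant X_3 = 2.
X_2 = 8 if X_1 >= 5 else 3  [with X_1=4]  = 3
X_4 = 2·X_2 - X_3 - X_1  [with X_2=3, X_3=2, X_1=4]  = 0
X_5 = 2·X_4 + 6  [with X_4=0]  = 6
Without intervention: X_2 = 8 if X_1 >= 5 else 3  [with X_1=4]  = 3; X_3 = max(X_1, X_2) - 5  [with X_1=4, X_2=3]  = -1; X_4 = 2·X_2 - X_3 - X_1  [with X_2=3, X_3=-1, X_1=4]  = 3; X_5 = 2·X_4 + 6  [with X_4=3]  = 12.
Change = 6 − 12 = -6.

-6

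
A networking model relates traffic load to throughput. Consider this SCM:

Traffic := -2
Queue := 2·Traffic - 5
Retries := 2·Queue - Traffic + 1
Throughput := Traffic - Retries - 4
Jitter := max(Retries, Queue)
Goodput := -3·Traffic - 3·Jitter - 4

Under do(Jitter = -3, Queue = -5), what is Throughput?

The joint intervention fixes Jitter = -3, Queue = -5, removing each variable's own equation.
Retries = 2·Queue - Traffic + 1  [with Queue=-5, Traffic=-2]  = -7
Throughput = Traffic - Retries - 4  [with Traffic=-2, Retries=-7]  = 1

1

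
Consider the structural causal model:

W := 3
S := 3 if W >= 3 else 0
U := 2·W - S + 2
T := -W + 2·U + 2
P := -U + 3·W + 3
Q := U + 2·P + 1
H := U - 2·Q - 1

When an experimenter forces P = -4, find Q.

-2

The intervention breaks the incoming arrows to P: P := -U + 3·W + 3 no longer applies, and P = -4.
S = 3 if W >= 3 else 0  [with W=3]  = 3
U = 2·W - S + 2  [with W=3, S=3]  = 5
Q = U + 2·P + 1  [with U=5, P=-4]  = -2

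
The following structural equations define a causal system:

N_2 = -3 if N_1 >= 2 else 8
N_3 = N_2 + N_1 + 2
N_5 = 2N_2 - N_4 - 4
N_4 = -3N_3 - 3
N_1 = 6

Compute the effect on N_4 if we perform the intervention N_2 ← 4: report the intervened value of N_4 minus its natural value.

-21

Under do(N_2=4), the mechanism N_2 = -3 if N_1 >= 2 else 8 is discarded; N_2 is fixed at 4.
N_3 = N_2 + N_1 + 2  [with N_2=4, N_1=6]  = 12
N_4 = -3N_3 - 3  [with N_3=12]  = -39
Without intervention: N_2 = -3 if N_1 >= 2 else 8  [with N_1=6]  = -3; N_3 = N_2 + N_1 + 2  [with N_2=-3, N_1=6]  = 5; N_4 = -3N_3 - 3  [with N_3=5]  = -18.
Change = -39 − (-18) = -21.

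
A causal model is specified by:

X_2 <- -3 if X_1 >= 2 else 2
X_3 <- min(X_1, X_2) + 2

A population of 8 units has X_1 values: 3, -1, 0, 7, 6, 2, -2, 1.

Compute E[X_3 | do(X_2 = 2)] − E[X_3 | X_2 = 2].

1.25

Every unit gets X_2=2 under the intervention. X_3 values become 4, 1, 2, 4, 4, 4, 0, 3; E[X_3|do(X_2=2)] = 2.75.
Conditioning on X_2=2 selects the 4 unit(s) with X_1 ∈ {-1, 0, -2, 1}. Their X_3 values: 1, 2, 0, 3. Mean = 1.5.
Difference = 2.75 − 1.5 = 1.25.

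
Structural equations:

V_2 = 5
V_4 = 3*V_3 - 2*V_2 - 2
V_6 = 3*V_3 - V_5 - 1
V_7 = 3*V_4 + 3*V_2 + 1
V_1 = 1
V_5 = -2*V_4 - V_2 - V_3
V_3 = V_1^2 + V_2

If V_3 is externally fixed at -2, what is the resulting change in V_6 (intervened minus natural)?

The intervention breaks the incoming arrows to V_3: V_3 = V_1^2 + V_2 no longer applies, and V_3 = -2.
V_4 = 3*V_3 - 2*V_2 - 2  [with V_3=-2, V_2=5]  = -18
V_5 = -2*V_4 - V_2 - V_3  [with V_4=-18, V_2=5, V_3=-2]  = 33
V_6 = 3*V_3 - V_5 - 1  [with V_3=-2, V_5=33]  = -40
Without intervention: V_3 = V_1^2 + V_2  [with V_1=1, V_2=5]  = 6; V_4 = 3*V_3 - 2*V_2 - 2  [with V_3=6, V_2=5]  = 6; V_5 = -2*V_4 - V_2 - V_3  [with V_4=6, V_2=5, V_3=6]  = -23; V_6 = 3*V_3 - V_5 - 1  [with V_3=6, V_5=-23]  = 40.
Change = -40 − 40 = -80.

-80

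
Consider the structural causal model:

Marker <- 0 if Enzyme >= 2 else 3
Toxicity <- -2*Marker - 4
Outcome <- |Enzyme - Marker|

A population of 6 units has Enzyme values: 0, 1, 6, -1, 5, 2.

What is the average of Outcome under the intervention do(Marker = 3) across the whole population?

2.5

do(Marker=3) breaks Marker's dependence on Enzyme. With Marker=3 fixed, Outcome across the units is 3, 2, 3, 4, 2, 1, mean 2.5.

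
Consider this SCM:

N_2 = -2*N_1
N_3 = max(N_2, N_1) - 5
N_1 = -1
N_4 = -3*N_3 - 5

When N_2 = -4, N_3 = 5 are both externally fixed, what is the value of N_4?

Setting N_2 = -4, N_3 = 5 by intervention discards those variables' equations.
N_4 = -3*N_3 - 5  [with N_3=5]  = -20

-20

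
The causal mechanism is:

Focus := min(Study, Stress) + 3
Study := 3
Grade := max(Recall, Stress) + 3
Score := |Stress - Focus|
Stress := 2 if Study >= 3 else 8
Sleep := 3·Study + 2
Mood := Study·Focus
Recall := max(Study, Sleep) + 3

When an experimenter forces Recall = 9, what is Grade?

12

do(Recall=9) replaces the equation Recall := max(Study, Sleep) + 3 with the constant Recall = 9.
Stress = 2 if Study >= 3 else 8  [with Study=3]  = 2
Grade = max(Recall, Stress) + 3  [with Recall=9, Stress=2]  = 12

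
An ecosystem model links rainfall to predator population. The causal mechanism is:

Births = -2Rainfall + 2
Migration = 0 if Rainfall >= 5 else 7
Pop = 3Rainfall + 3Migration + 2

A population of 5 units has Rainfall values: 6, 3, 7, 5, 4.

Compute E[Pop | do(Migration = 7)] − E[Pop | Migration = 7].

4.5

The intervention sets Migration=7 in all 5 units regardless of Rainfall. Recomputing Pop per unit gives 41, 32, 44, 38, 35; average 38.
E[Pop|Migration=7] averages over only the 2 units with Migration=7 (Rainfall = 3, 4): Pop = 32, 35, mean 33.5.
Difference = 38 − 33.5 = 4.5.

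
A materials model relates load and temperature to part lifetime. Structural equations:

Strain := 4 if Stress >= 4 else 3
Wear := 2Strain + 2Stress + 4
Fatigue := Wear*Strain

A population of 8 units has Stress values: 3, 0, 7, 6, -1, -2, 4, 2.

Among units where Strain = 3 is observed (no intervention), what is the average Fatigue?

32.4

E[Fatigue|Strain=3] averages over only the 5 units with Strain=3 (Stress = 3, 0, -1, -2, 2): Fatigue = 48, 30, 24, 18, 42, mean 32.4.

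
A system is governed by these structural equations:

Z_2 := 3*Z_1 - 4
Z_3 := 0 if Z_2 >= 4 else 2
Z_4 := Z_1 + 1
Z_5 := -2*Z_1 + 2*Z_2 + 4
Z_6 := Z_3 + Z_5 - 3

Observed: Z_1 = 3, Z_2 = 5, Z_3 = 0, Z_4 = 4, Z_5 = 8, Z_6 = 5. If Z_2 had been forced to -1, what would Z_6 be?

Under do(Z_2=-1), the mechanism Z_2 := 3*Z_1 - 4 is discarded; Z_2 is fixed at -1.
Z_3 = 0 if Z_2 >= 4 else 2  [with Z_2=-1]  = 2
Z_5 = -2*Z_1 + 2*Z_2 + 4  [with Z_1=3, Z_2=-1]  = -4
Z_6 = Z_3 + Z_5 - 3  [with Z_3=2, Z_5=-4]  = -5

-5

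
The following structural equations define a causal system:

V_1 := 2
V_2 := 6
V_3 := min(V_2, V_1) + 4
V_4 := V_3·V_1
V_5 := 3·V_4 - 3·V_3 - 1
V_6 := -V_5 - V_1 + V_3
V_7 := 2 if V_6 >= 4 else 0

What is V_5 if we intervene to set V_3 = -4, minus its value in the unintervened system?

do(V_3=-4) replaces the equation V_3 := min(V_2, V_1) + 4 with the constant V_3 = -4.
V_4 = V_3·V_1  [with V_3=-4, V_1=2]  = -8
V_5 = 3·V_4 - 3·V_3 - 1  [with V_4=-8, V_3=-4]  = -13
Without intervention: V_3 = min(V_2, V_1) + 4  [with V_2=6, V_1=2]  = 6; V_4 = V_3·V_1  [with V_3=6, V_1=2]  = 12; V_5 = 3·V_4 - 3·V_3 - 1  [with V_4=12, V_3=6]  = 17.
Change = -13 − 17 = -30.

-30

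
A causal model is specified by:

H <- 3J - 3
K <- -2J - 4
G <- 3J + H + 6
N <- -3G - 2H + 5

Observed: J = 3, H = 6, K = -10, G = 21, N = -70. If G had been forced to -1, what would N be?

Intervening sets G = -1 and removes its equation (G <- 3J + H + 6).
H = 3J - 3  [with J=3]  = 6
N = -3G - 2H + 5  [with G=-1, H=6]  = -4

-4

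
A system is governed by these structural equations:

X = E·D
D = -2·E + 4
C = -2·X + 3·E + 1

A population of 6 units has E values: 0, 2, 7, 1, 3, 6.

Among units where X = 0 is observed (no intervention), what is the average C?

E[C|X=0] averages over only the 2 units with X=0 (E = 0, 2): C = 1, 7, mean 4.

4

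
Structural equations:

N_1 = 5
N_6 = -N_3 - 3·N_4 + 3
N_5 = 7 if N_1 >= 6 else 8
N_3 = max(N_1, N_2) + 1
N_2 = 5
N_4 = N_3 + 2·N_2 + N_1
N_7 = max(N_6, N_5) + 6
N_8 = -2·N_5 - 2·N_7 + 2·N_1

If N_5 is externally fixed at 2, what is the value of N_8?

-10

do(N_5=2) replaces the equation N_5 = 7 if N_1 >= 6 else 8 with the constant N_5 = 2.
N_3 = max(N_1, N_2) + 1  [with N_1=5, N_2=5]  = 6
N_4 = N_3 + 2·N_2 + N_1  [with N_3=6, N_2=5, N_1=5]  = 21
N_6 = -N_3 - 3·N_4 + 3  [with N_3=6, N_4=21]  = -66
N_7 = max(N_6, N_5) + 6  [with N_6=-66, N_5=2]  = 8
N_8 = -2·N_5 - 2·N_7 + 2·N_1  [with N_5=2, N_7=8, N_1=5]  = -10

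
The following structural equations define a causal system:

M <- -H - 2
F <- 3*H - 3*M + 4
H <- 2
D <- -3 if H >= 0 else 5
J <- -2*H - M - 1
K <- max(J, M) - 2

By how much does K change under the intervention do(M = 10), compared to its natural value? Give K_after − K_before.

11

do(M=10) replaces the equation M <- -H - 2 with the constant M = 10.
J = -2*H - M - 1  [with H=2, M=10]  = -15
K = max(J, M) - 2  [with J=-15, M=10]  = 8
Without intervention: M = -H - 2  [with H=2]  = -4; J = -2*H - M - 1  [with H=2, M=-4]  = -1; K = max(J, M) - 2  [with J=-1, M=-4]  = -3.
Change = 8 − (-3) = 11.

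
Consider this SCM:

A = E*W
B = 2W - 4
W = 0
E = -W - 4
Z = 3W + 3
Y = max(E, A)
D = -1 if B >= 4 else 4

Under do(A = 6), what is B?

-4

The intervention breaks the incoming arrows to A: A = E*W no longer applies, and A = 6.
Since B is not a descendant of the intervened variable, it is unaffected.
B = 2W - 4  [with W=0]  = -4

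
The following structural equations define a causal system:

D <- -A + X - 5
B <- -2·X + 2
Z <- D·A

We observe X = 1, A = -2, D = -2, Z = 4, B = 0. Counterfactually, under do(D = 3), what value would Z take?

-6

The intervention breaks the incoming arrows to D: D <- -A + X - 5 no longer applies, and D = 3.
Z = D·A  [with D=3, A=-2]  = -6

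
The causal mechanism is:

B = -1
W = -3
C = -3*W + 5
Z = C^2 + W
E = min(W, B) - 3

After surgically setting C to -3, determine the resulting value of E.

-6

do(C=-3) replaces the equation C = -3*W + 5 with the constant C = -3.
E is not downstream of the intervention, so its value is determined by the original equations.
E = min(W, B) - 3  [with W=-3, B=-1]  = -6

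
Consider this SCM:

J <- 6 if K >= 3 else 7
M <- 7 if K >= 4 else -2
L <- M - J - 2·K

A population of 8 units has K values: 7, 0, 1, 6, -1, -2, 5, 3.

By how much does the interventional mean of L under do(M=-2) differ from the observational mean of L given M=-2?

Under do(M=-2), M's equation is replaced by M=-2 for every unit. Per-unit L: -22, -9, -11, -20, -7, -5, -18, -14. Mean = -13.25.
E[L|M=-2] averages over only the 5 units with M=-2 (K = 0, 1, -1, -2, 3): L = -9, -11, -7, -5, -14, mean -9.2.
Difference = -13.25 − (-9.2) = -4.05.

-4.05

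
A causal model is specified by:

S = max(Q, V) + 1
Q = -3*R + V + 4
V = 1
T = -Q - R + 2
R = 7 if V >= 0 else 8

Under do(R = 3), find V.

Under do(R=3), the mechanism R = 7 if V >= 0 else 8 is discarded; R is fixed at 3.
V is not downstream of the intervention, so its value is determined by the original equations.

1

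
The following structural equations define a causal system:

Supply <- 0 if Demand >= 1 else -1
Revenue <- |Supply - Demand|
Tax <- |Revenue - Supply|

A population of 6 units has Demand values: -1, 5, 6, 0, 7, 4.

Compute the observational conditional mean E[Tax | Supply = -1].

Observing Supply=-1 restricts to units where Supply's equation naturally yields -1: Demand ∈ {-1, 0}. In that subpopulation Tax = 1, 2, mean 1.5.

1.5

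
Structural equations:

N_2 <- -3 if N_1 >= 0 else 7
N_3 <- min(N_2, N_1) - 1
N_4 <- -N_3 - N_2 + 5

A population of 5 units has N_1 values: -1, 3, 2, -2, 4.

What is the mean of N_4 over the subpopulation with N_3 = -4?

E[N_4|N_3=-4] averages over only the 3 units with N_3=-4 (N_1 = 3, 2, 4): N_4 = 12, 12, 12, mean 12.

12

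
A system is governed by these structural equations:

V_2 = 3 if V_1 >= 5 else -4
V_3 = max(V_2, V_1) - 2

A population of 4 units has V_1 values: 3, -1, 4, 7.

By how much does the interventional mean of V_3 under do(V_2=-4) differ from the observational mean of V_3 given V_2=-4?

1.25

Under do(V_2=-4), V_2's equation is replaced by V_2=-4 for every unit. Per-unit V_3: 1, -3, 2, 5. Mean = 1.25.
E[V_3|V_2=-4] averages over only the 3 units with V_2=-4 (V_1 = 3, -1, 4): V_3 = 1, -3, 2, mean 0.
Difference = 1.25 − 0 = 1.25.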